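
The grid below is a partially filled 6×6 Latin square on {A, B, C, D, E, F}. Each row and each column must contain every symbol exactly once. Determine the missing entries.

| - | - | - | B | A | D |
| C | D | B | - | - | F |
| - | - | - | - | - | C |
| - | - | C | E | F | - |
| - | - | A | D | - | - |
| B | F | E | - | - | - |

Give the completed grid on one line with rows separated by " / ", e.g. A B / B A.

E C F B A D / C D B A E F / A E D F B C / D A C E F B / F B A D C E / B F E C D A

At row 1, column 3: row 1 has {A,B,D}; column 3 has {A,B,C,E}; that leaves F.
At row 2, column 4: row 2 has {B,C,D,F}; column 4 has {B,D,E}; that leaves A.
At row 2, column 5: row 2 has {A,B,C,D,F}; column 5 has {A,F}; that leaves E.
At row 3, column 3: row 3 has {C}; column 3 has {A,B,C,E,F}; that leaves D.
At row 3, column 4: row 3 has {C,D}; column 4 has {A,B,D,E}; that leaves F.
At row 3, column 5: row 3 has {C,D,F}; column 5 has {A,E,F}; that leaves B.
At row 5, column 5: row 5 has {A,D}; column 5 has {A,B,E,F}; that leaves C.
At row 6, column 4: row 6 has {B,E,F}; column 4 has {A,B,D,E,F}; that leaves C.
At row 6, column 5: row 6 has {B,C,E,F}; column 5 has {A,B,C,E,F}; that leaves D.
At row 6, column 6: row 6 has {B,C,D,E,F}; column 6 has {C,D,F}; that leaves A.
At row 1, column 1: row 1 has {A,B,D,F}; column 1 has {B,C}; that leaves E.
At row 1, column 2: row 1 has {A,B,D,E,F}; column 2 has {D,F}; that leaves C.
At row 3, column 1: row 3 has {B,C,D,F}; column 1 has {B,C,E}; that leaves A.
At row 3, column 2: row 3 has {A,B,C,D,F}; column 2 has {C,D,F}; that leaves E.
At row 4, column 1: row 4 has {C,E,F}; column 1 has {A,B,C,E}; that leaves D.
At row 4, column 6: row 4 has {C,D,E,F}; column 6 has {A,C,D,F}; that leaves B.
At row 5, column 1: row 5 has {A,C,D}; column 1 has {A,B,C,D,E}; that leaves F.
At row 5, column 2: row 5 has {A,C,D,F}; column 2 has {C,D,E,F}; that leaves B.
At row 5, column 6: row 5 has {A,B,C,D,F}; column 6 has {A,B,C,D,F}; that leaves E.
At row 4, column 2: row 4 has {B,C,D,E,F}; column 2 has {B,C,D,E,F}; that leaves A.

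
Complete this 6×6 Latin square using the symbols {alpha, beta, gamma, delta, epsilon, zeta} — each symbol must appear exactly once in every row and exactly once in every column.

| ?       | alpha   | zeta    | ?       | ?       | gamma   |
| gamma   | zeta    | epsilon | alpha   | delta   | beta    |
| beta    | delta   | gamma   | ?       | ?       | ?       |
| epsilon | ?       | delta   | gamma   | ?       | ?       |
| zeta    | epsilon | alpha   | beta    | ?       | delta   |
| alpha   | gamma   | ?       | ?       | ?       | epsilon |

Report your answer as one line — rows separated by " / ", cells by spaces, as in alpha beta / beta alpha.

Cell (r1,c1): row 1 has {alpha,gamma,zeta}; column 1 has {alpha,beta,gamma,epsilon,zeta} → delta.
Cell (r1,c4): row 1 has {alpha,gamma,delta,zeta}; column 4 has {alpha,beta,gamma} → epsilon.
Cell (r1,c5): row 1 has {alpha,gamma,delta,epsilon,zeta}; column 5 has {delta} → beta.
Cell (r3,c4): row 3 has {beta,gamma,delta}; column 4 has {alpha,beta,gamma,epsilon} → zeta.
Cell (r3,c6): row 3 has {beta,gamma,delta,zeta}; column 6 has {beta,gamma,delta,epsilon} → alpha.
Cell (r4,c2): row 4 has {gamma,delta,epsilon}; column 2 has {alpha,gamma,delta,epsilon,zeta} → beta.
Cell (r4,c6): row 4 has {beta,gamma,delta,epsilon}; column 6 has {alpha,beta,gamma,delta,epsilon} → zeta.
Cell (r5,c5): row 5 has {alpha,beta,delta,epsilon,zeta}; column 5 has {beta,delta} → gamma.
Cell (r6,c3): row 6 has {alpha,gamma,epsilon}; column 3 has {alpha,gamma,delta,epsilon,zeta} → beta.
Cell (r6,c4): row 6 has {alpha,beta,gamma,epsilon}; column 4 has {alpha,beta,gamma,epsilon,zeta} → delta.
Cell (r6,c5): row 6 has {alpha,beta,gamma,delta,epsilon}; column 5 has {beta,gamma,delta} → zeta.
Cell (r3,c5): row 3 has {alpha,beta,gamma,delta,zeta}; column 5 has {beta,gamma,delta,zeta} → epsilon.
Cell (r4,c5): row 4 has {beta,gamma,delta,epsilon,zeta}; column 5 has {beta,gamma,delta,epsilon,zeta} → alpha.

delta alpha zeta epsilon beta gamma / gamma zeta epsilon alpha delta beta / beta delta gamma zeta epsilon alpha / epsilon beta delta gamma alpha zeta / zeta epsilon alpha beta gamma delta / alpha gamma beta delta zeta epsilon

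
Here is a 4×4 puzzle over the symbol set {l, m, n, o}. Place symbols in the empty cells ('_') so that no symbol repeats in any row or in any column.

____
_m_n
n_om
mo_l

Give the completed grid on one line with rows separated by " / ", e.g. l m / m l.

(r1,c4): row 1 is empty so far; column 4 has {l,m,n}, so it must be o.
(r2,c3): row 2 has {m,n}; column 3 has {o}, so it must be l.
(r3,c2): row 3 has {m,n,o}; column 2 has {m,o}, so it must be l.
(r4,c3): row 4 has {l,m,o}; column 3 has {l,o}, so it must be n.
(r1,c1): row 1 has {o}; column 1 has {m,n}, so it must be l.
(r1,c2): row 1 has {l,o}; column 2 has {l,m,o}, so it must be n.
(r1,c3): row 1 has {l,n,o}; column 3 has {l,n,o}, so it must be m.
(r2,c1): row 2 has {l,m,n}; column 1 has {l,m,n}, so it must be o.

l n m o / o m l n / n l o m / m o n l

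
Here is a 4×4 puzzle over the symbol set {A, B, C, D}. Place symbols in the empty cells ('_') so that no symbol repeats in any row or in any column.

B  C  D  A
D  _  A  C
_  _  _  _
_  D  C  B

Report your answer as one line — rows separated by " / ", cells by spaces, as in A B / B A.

B C D A / D B A C / C A B D / A D C B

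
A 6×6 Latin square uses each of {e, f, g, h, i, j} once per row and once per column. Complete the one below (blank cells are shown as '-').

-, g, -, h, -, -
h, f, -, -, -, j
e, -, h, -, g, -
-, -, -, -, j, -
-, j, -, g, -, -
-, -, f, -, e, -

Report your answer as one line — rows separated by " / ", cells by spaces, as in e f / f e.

i g j h f e / h f g e i j / e i h j g f / g e i f j h / f j e g h i / j h f i e g

At row 2, column 5: row 2 has {f,h,j}; column 5 has {e,g,j}; that leaves i.
At row 3, column 2: row 3 has {e,g,h}; column 2 has {f,g,j}; that leaves i.
At row 3, column 6: row 3 has {e,g,h,i}; column 6 has {j}; that leaves f.
At row 6, column 2: row 6 has {e,f}; column 2 has {f,g,i,j}; that leaves h.
At row 1, column 5: row 1 has {g,h}; column 5 has {e,g,i,j}; that leaves f.
At row 2, column 4: row 2 has {f,h,i,j}; column 4 has {g,h}; that leaves e.
At row 3, column 4: row 3 has {e,f,g,h,i}; column 4 has {e,g,h}; that leaves j.
At row 4, column 2: row 4 has {j}; column 2 has {f,g,h,i,j}; that leaves e.
At row 5, column 5: row 5 has {g,j}; column 5 has {e,f,g,i,j}; that leaves h.
At row 6, column 4: row 6 has {e,f,h}; column 4 has {e,g,h,j}; that leaves i.
At row 6, column 6: row 6 has {e,f,h,i}; column 6 has {f,j}; that leaves g.
At row 2, column 3: row 2 has {e,f,h,i,j}; column 3 has {f,h}; that leaves g.
At row 4, column 3: row 4 has {e,j}; column 3 has {f,g,h}; that leaves i.
At row 4, column 4: row 4 has {e,i,j}; column 4 has {e,g,h,i,j}; that leaves f.
At row 4, column 6: row 4 has {e,f,i,j}; column 6 has {f,g,j}; that leaves h.
At row 5, column 3: row 5 has {g,h,j}; column 3 has {f,g,h,i}; that leaves e.
At row 5, column 6: row 5 has {e,g,h,j}; column 6 has {f,g,h,j}; that leaves i.
At row 6, column 1: row 6 has {e,f,g,h,i}; column 1 has {e,h}; that leaves j.
At row 1, column 1: row 1 has {f,g,h}; column 1 has {e,h,j}; that leaves i.
At row 1, column 3: row 1 has {f,g,h,i}; column 3 has {e,f,g,h,i}; that leaves j.
At row 1, column 6: row 1 has {f,g,h,i,j}; column 6 has {f,g,h,i,j}; that leaves e.
At row 4, column 1: row 4 has {e,f,h,i,j}; column 1 has {e,h,i,j}; that leaves g.
At row 5, column 1: row 5 has {e,g,h,i,j}; column 1 has {e,g,h,i,j}; that leaves f.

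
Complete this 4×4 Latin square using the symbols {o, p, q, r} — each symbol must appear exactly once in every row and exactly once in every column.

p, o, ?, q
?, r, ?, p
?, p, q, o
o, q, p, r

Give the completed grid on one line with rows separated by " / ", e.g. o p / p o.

p o r q / q r o p / r p q o / o q p r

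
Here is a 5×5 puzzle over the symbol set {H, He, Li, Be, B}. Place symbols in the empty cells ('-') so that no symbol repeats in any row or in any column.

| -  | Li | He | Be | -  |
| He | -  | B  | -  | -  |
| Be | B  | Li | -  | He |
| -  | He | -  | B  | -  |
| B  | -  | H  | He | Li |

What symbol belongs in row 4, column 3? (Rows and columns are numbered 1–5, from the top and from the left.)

Be

(r1,c1) = H
(r1,c5) = B
(r3,c4) = H
(r4,c1) = Li
(r4,c3) = Be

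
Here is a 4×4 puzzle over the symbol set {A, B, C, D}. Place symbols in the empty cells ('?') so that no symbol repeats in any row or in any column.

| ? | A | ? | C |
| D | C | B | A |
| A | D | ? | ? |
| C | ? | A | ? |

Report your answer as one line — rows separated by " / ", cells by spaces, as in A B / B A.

(r1,c1) = B
(r1,c3) = D
(r3,c3) = C
(r3,c4) = B
(r4,c2) = B
(r4,c4) = D

B A D C / D C B A / A D C B / C B A D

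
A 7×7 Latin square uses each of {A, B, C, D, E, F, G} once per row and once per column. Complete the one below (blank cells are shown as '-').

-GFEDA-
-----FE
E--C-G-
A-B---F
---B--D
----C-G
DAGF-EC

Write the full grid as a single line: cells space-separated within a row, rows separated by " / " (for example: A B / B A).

C G F E D A B / B D C A G F E / E B D C F G A / A C B G E D F / G F E B A C D / F E A D C B G / D A G F B E C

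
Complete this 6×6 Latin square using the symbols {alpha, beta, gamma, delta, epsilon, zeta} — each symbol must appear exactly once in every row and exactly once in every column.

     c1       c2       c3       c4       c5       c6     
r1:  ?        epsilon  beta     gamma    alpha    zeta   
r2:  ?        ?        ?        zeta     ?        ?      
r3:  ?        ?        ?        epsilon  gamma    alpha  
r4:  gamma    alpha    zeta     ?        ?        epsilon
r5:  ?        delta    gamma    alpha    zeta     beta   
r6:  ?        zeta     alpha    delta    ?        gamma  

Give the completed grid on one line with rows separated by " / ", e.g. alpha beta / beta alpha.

(r1,c1): row 1 has {alpha,beta,gamma,epsilon,zeta}; column 1 has {gamma}, so it must be delta.
(r2,c6): row 2 has {zeta}; column 6 has {alpha,beta,gamma,epsilon,zeta}, so it must be delta.
(r3,c2): row 3 has {alpha,gamma,epsilon}; column 2 has {alpha,delta,epsilon,zeta}, so it must be beta.
(r3,c3): row 3 has {alpha,beta,gamma,epsilon}; column 3 has {alpha,beta,gamma,zeta}, so it must be delta.
(r4,c4): row 4 has {alpha,gamma,epsilon,zeta}; column 4 has {alpha,gamma,delta,epsilon,zeta}, so it must be beta.
(r4,c5): row 4 has {alpha,beta,gamma,epsilon,zeta}; column 5 has {alpha,gamma,zeta}, so it must be delta.
(r5,c1): row 5 has {alpha,beta,gamma,delta,zeta}; column 1 has {gamma,delta}, so it must be epsilon.
(r6,c1): row 6 has {alpha,gamma,delta,zeta}; column 1 has {gamma,delta,epsilon}, so it must be beta.
(r6,c5): row 6 has {alpha,beta,gamma,delta,zeta}; column 5 has {alpha,gamma,delta,zeta}, so it must be epsilon.
(r2,c1): row 2 has {delta,zeta}; column 1 has {beta,gamma,delta,epsilon}, so it must be alpha.
(r2,c2): row 2 has {alpha,delta,zeta}; column 2 has {alpha,beta,delta,epsilon,zeta}, so it must be gamma.
(r2,c3): row 2 has {alpha,gamma,delta,zeta}; column 3 has {alpha,beta,gamma,delta,zeta}, so it must be epsilon.
(r2,c5): row 2 has {alpha,gamma,delta,epsilon,zeta}; column 5 has {alpha,gamma,delta,epsilon,zeta}, so it must be beta.
(r3,c1): row 3 has {alpha,beta,gamma,delta,epsilon}; column 1 has {alpha,beta,gamma,delta,epsilon}, so it must be zeta.

delta epsilon beta gamma alpha zeta / alpha gamma epsilon zeta beta delta / zeta beta delta epsilon gamma alpha / gamma alpha zeta beta delta epsilon / epsilon delta gamma alpha zeta beta / beta zeta alpha delta epsilon gamma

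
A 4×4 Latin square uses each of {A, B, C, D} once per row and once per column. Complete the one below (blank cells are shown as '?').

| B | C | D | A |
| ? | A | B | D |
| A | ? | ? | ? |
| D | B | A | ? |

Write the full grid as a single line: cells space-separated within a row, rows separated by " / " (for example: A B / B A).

B C D A / C A B D / A D C B / D B A C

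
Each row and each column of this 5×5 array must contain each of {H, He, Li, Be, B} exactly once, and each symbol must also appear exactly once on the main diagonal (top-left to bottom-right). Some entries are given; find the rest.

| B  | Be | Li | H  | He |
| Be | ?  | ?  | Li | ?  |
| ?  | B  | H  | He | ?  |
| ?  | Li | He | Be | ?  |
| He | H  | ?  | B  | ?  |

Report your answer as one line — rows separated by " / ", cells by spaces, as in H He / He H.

B Be Li H He / Be He B Li H / Li B H He Be / H Li He Be B / He H Be B Li

(r2,c2) = He
(r2,c3) = B
(r2,c5) = H
(r3,c1) = Li
(r3,c5) = Be
(r4,c1) = H
(r4,c5) = B
(r5,c3) = Be
(r5,c5) = Li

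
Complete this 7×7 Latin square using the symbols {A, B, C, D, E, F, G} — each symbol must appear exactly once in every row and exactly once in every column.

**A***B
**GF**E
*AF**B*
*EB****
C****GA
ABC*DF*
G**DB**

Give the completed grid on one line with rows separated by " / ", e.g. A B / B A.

D G A C F E B / B D G F A C E / E A F G C B D / F E B A G D C / C F D B E G A / A B C E D F G / G C E D B A F

Cell (r6,c7): row 6 has {A,B,C,D,F}; column 7 has {A,B,E} → G.
Cell (r7,c3): row 7 has {B,D,G}; column 3 has {A,B,C,F,G} → E.
Cell (r5,c3): row 5 has {A,C,G}; column 3 has {A,B,C,E,F,G} → D.
Cell (r6,c4): row 6 has {A,B,C,D,F,G}; column 4 has {D,F} → E.
Cell (r5,c2): row 5 has {A,C,D,G}; column 2 has {A,B,E} → F.
Cell (r5,c4): row 5 has {A,C,D,F,G}; column 4 has {D,E,F} → B.
Cell (r5,c5): row 5 has {A,B,C,D,F,G}; column 5 has {B,D} → E.
Cell (r7,c2): row 7 has {B,D,E,G}; column 2 has {A,B,E,F} → C.
Cell (r7,c6): row 7 has {B,C,D,E,G}; column 6 has {B,F,G} → A.
Cell (r7,c7): row 7 has {A,B,C,D,E,G}; column 7 has {A,B,E,G} → F.
Cell (r2,c2): row 2 has {E,F,G}; column 2 has {A,B,C,E,F} → D.
Cell (r2,c6): row 2 has {D,E,F,G}; column 6 has {A,B,F,G} → C.
Cell (r4,c6): row 4 has {B,E}; column 6 has {A,B,C,F,G} → D.
Cell (r4,c7): row 4 has {B,D,E}; column 7 has {A,B,E,F,G} → C.
Cell (r1,c2): row 1 has {A,B}; column 2 has {A,B,C,D,E,F} → G.
Cell (r1,c4): row 1 has {A,B,G}; column 4 has {B,D,E,F} → C.
Cell (r1,c5): row 1 has {A,B,C,G}; column 5 has {B,D,E} → F.
Cell (r1,c6): row 1 has {A,B,C,F,G}; column 6 has {A,B,C,D,F,G} → E.
Cell (r2,c1): row 2 has {C,D,E,F,G}; column 1 has {A,C,G} → B.
Cell (r2,c5): row 2 has {B,C,D,E,F,G}; column 5 has {B,D,E,F} → A.
Cell (r3,c4): row 3 has {A,B,F}; column 4 has {B,C,D,E,F} → G.
Cell (r3,c5): row 3 has {A,B,F,G}; column 5 has {A,B,D,E,F} → C.
Cell (r3,c7): row 3 has {A,B,C,F,G}; column 7 has {A,B,C,E,F,G} → D.
Cell (r4,c1): row 4 has {B,C,D,E}; column 1 has {A,B,C,G} → F.
Cell (r4,c4): row 4 has {B,C,D,E,F}; column 4 has {B,C,D,E,F,G} → A.
Cell (r4,c5): row 4 has {A,B,C,D,E,F}; column 5 has {A,B,C,D,E,F} → G.
Cell (r1,c1): row 1 has {A,B,C,E,F,G}; column 1 has {A,B,C,F,G} → D.
Cell (r3,c1): row 3 has {A,B,C,D,F,G}; column 1 has {A,B,C,D,F,G} → E.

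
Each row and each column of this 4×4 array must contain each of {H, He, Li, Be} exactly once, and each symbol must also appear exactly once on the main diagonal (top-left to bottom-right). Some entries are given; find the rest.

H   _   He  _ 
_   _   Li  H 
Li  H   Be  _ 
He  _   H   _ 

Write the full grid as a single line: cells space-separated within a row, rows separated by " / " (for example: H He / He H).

H Li He Be / Be He Li H / Li H Be He / He Be H Li

Cell (r2,c1): row 2 has {H,Li}; column 1 has {H,He,Li} → Be.
Cell (r2,c2): row 2 has {H,Li,Be}; column 2 has {H}; the diagonal has {H,Be} → He.
Cell (r3,c4): row 3 has {H,Li,Be}; column 4 has {H} → He.
Cell (r4,c4): row 4 has {H,He}; column 4 has {H,He}; the diagonal has {H,He,Be} → Li.
Cell (r1,c4): row 1 has {H,He}; column 4 has {H,He,Li} → Be.
Cell (r4,c2): row 4 has {H,He,Li}; column 2 has {H,He} → Be.
Cell (r1,c2): row 1 has {H,He,Be}; column 2 has {H,He,Be} → Li.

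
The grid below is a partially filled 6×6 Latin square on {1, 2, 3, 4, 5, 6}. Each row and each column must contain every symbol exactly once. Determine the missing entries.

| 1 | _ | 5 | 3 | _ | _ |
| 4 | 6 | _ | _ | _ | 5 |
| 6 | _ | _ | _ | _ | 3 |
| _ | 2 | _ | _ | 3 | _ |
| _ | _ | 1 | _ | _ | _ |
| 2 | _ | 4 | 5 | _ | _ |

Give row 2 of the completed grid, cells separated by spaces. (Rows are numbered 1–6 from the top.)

4 6 3 2 1 5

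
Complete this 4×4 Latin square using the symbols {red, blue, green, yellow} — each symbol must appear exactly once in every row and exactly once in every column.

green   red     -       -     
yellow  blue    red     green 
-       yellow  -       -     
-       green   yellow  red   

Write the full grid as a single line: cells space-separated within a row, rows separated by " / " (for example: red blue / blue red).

Cell (r1,c3): row 1 has {red,green}; column 3 has {red,yellow} → blue.
Cell (r1,c4): row 1 has {red,blue,green}; column 4 has {red,green} → yellow.
Cell (r3,c3): row 3 has {yellow}; column 3 has {red,blue,yellow} → green.
Cell (r3,c4): row 3 has {green,yellow}; column 4 has {red,green,yellow} → blue.
Cell (r4,c1): row 4 has {red,green,yellow}; column 1 has {green,yellow} → blue.
Cell (r3,c1): row 3 has {blue,green,yellow}; column 1 has {blue,green,yellow} → red.

green red blue yellow / yellow blue red green / red yellow green blue / blue green yellow red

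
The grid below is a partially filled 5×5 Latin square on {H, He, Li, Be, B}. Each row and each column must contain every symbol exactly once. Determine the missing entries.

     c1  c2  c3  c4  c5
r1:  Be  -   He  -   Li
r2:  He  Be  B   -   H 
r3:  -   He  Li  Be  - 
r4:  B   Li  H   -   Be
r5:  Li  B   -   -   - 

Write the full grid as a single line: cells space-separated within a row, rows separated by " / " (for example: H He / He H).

Be H He B Li / He Be B Li H / H He Li Be B / B Li H He Be / Li B Be H He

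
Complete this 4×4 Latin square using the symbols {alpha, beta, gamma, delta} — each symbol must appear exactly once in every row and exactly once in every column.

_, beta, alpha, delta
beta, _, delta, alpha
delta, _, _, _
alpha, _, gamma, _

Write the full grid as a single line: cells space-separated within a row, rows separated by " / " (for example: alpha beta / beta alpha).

gamma beta alpha delta / beta gamma delta alpha / delta alpha beta gamma / alpha delta gamma beta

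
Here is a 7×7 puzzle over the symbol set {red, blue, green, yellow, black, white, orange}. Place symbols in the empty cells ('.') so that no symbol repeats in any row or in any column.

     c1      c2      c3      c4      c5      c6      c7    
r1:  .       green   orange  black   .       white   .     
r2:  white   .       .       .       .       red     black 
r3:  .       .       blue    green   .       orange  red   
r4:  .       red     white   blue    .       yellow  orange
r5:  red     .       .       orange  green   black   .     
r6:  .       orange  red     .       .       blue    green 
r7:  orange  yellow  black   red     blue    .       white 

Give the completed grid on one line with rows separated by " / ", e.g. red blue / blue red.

blue green orange black red white yellow / white blue green yellow orange red black / yellow black blue green white orange red / green red white blue black yellow orange / red white yellow orange green black blue / black orange red white yellow blue green / orange yellow black red blue green white

At row 2, column 2: row 2 has {red,black,white}; column 2 has {red,green,yellow,orange}; that leaves blue.
At row 2, column 4: row 2 has {red,blue,black,white}; column 4 has {red,blue,green,black,orange}; that leaves yellow.
At row 2, column 5: row 2 has {red,blue,yellow,black,white}; column 5 has {blue,green}; that leaves orange.
At row 4, column 5: row 4 has {red,blue,yellow,white,orange}; column 5 has {blue,green,orange}; that leaves black.
At row 5, column 2: row 5 has {red,green,black,orange}; column 2 has {red,blue,green,yellow,orange}; that leaves white.
At row 5, column 3: row 5 has {red,green,black,white,orange}; column 3 has {red,blue,black,white,orange}; that leaves yellow.
At row 5, column 7: row 5 has {red,green,yellow,black,white,orange}; column 7 has {red,green,black,white,orange}; that leaves blue.
At row 6, column 4: row 6 has {red,blue,green,orange}; column 4 has {red,blue,green,yellow,black,orange}; that leaves white.
At row 6, column 5: row 6 has {red,blue,green,white,orange}; column 5 has {blue,green,black,orange}; that leaves yellow.
At row 7, column 6: row 7 has {red,blue,yellow,black,white,orange}; column 6 has {red,blue,yellow,black,white,orange}; that leaves green.
At row 1, column 5: row 1 has {green,black,white,orange}; column 5 has {blue,green,yellow,black,orange}; that leaves red.
At row 1, column 7: row 1 has {red,green,black,white,orange}; column 7 has {red,blue,green,black,white,orange}; that leaves yellow.
At row 2, column 3: row 2 has {red,blue,yellow,black,white,orange}; column 3 has {red,blue,yellow,black,white,orange}; that leaves green.
At row 3, column 2: row 3 has {red,blue,green,orange}; column 2 has {red,blue,green,yellow,white,orange}; that leaves black.
At row 3, column 5: row 3 has {red,blue,green,black,orange}; column 5 has {red,blue,green,yellow,black,orange}; that leaves white.
At row 4, column 1: row 4 has {red,blue,yellow,black,white,orange}; column 1 has {red,white,orange}; that leaves green.
At row 6, column 1: row 6 has {red,blue,green,yellow,white,orange}; column 1 has {red,green,white,orange}; that leaves black.
At row 1, column 1: row 1 has {red,green,yellow,black,white,orange}; column 1 has {red,green,black,white,orange}; that leaves blue.
At row 3, column 1: row 3 has {red,blue,green,black,white,orange}; column 1 has {red,blue,green,black,white,orange}; that leaves yellow.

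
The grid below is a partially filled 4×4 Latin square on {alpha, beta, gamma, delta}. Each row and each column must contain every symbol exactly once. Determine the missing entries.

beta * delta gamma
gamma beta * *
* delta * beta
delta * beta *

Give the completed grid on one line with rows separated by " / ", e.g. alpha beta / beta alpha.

(r1,c2): row 1 has {beta,gamma,delta}; column 2 has {beta,delta}, so it must be alpha.
(r2,c3): row 2 has {beta,gamma}; column 3 has {beta,delta}, so it must be alpha.
(r2,c4): row 2 has {alpha,beta,gamma}; column 4 has {beta,gamma}, so it must be delta.
(r3,c1): row 3 has {beta,delta}; column 1 has {beta,gamma,delta}, so it must be alpha.
(r3,c3): row 3 has {alpha,beta,delta}; column 3 has {alpha,beta,delta}, so it must be gamma.
(r4,c2): row 4 has {beta,delta}; column 2 has {alpha,beta,delta}, so it must be gamma.
(r4,c4): row 4 has {beta,gamma,delta}; column 4 has {beta,gamma,delta}, so it must be alpha.

beta alpha delta gamma / gamma beta alpha delta / alpha delta gamma beta / delta gamma beta alpha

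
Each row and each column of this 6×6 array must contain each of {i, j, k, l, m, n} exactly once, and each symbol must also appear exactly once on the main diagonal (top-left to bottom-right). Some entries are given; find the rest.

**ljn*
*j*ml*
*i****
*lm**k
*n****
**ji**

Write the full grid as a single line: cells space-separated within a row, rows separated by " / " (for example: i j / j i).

i k l j n m / k j n m l i / m i k l j n / j l m n i k / l n i k m j / n m j i k l

(r4,c4): row 4 has {k,l,m}; column 4 has {i,j,m}; the diagonal has {j}, so it must be n.
(r3,c3): row 3 has {i}; column 3 has {j,l,m}; the diagonal has {j,n}, so it must be k.
(r3,c4): row 3 has {i,k}; column 4 has {i,j,m,n}, so it must be l.
(r5,c3): row 5 has {n}; column 3 has {j,k,l,m}, so it must be i.
(r5,c4): row 5 has {i,n}; column 4 has {i,j,l,m,n}, so it must be k.
(r5,c5): row 5 has {i,k,n}; column 5 has {l,n}; the diagonal has {j,k,n}, so it must be m.
(r6,c5): row 6 has {i,j}; column 5 has {l,m,n}, so it must be k.
(r6,c6): row 6 has {i,j,k}; column 6 has {k}; the diagonal has {j,k,m,n}, so it must be l.
(r1,c1): row 1 has {j,l,n}; column 1 is empty so far; the diagonal has {j,k,l,m,n}, so it must be i.
(r1,c6): row 1 has {i,j,l,n}; column 6 has {k,l}, so it must be m.
(r2,c3): row 2 has {j,l,m}; column 3 has {i,j,k,l,m}, so it must be n.
(r2,c6): row 2 has {j,l,m,n}; column 6 has {k,l,m}, so it must be i.
(r3,c5): row 3 has {i,k,l}; column 5 has {k,l,m,n}, so it must be j.
(r3,c6): row 3 has {i,j,k,l}; column 6 has {i,k,l,m}, so it must be n.
(r4,c1): row 4 has {k,l,m,n}; column 1 has {i}, so it must be j.
(r4,c5): row 4 has {j,k,l,m,n}; column 5 has {j,k,l,m,n}, so it must be i.
(r5,c1): row 5 has {i,k,m,n}; column 1 has {i,j}, so it must be l.
(r5,c6): row 5 has {i,k,l,m,n}; column 6 has {i,k,l,m,n}, so it must be j.
(r6,c2): row 6 has {i,j,k,l}; column 2 has {i,j,l,n}, so it must be m.
(r1,c2): row 1 has {i,j,l,m,n}; column 2 has {i,j,l,m,n}, so it must be k.
(r2,c1): row 2 has {i,j,l,m,n}; column 1 has {i,j,l}, so it must be k.
(r3,c1): row 3 has {i,j,k,l,n}; column 1 has {i,j,k,l}, so it must be m.
(r6,c1): row 6 has {i,j,k,l,m}; column 1 has {i,j,k,l,m}, so it must be n.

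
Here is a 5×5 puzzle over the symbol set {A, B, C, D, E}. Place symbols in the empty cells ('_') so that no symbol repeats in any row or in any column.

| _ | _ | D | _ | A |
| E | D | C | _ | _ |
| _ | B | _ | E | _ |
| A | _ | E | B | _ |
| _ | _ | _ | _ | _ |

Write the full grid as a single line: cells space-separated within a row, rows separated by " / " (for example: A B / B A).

At row 1, column 4: row 1 has {A,D}; column 4 has {B,E}; that leaves C.
At row 2, column 4: row 2 has {C,D,E}; column 4 has {B,C,E}; that leaves A.
At row 2, column 5: row 2 has {A,C,D,E}; column 5 has {A}; that leaves B.
At row 3, column 3: row 3 has {B,E}; column 3 has {C,D,E}; that leaves A.
At row 4, column 2: row 4 has {A,B,E}; column 2 has {B,D}; that leaves C.
At row 4, column 5: row 4 has {A,B,C,E}; column 5 has {A,B}; that leaves D.
At row 5, column 3: row 5 is empty so far; column 3 has {A,C,D,E}; that leaves B.
At row 5, column 4: row 5 has {B}; column 4 has {A,B,C,E}; that leaves D.
At row 1, column 1: row 1 has {A,C,D}; column 1 has {A,E}; that leaves B.
At row 1, column 2: row 1 has {A,B,C,D}; column 2 has {B,C,D}; that leaves E.
At row 3, column 5: row 3 has {A,B,E}; column 5 has {A,B,D}; that leaves C.
At row 5, column 1: row 5 has {B,D}; column 1 has {A,B,E}; that leaves C.
At row 5, column 2: row 5 has {B,C,D}; column 2 has {B,C,D,E}; that leaves A.
At row 5, column 5: row 5 has {A,B,C,D}; column 5 has {A,B,C,D}; that leaves E.
At row 3, column 1: row 3 has {A,B,C,E}; column 1 has {A,B,C,E}; that leaves D.

B E D C A / E D C A B / D B A E C / A C E B D / C A B D E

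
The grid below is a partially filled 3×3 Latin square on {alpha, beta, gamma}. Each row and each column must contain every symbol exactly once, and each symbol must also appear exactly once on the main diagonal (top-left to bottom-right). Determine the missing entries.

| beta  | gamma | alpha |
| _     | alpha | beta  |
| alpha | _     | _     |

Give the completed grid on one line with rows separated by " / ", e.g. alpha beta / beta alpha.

beta gamma alpha / gamma alpha beta / alpha beta gamma

(r2,c1) = gamma
(r3,c2) = beta
(r3,c3) = gamma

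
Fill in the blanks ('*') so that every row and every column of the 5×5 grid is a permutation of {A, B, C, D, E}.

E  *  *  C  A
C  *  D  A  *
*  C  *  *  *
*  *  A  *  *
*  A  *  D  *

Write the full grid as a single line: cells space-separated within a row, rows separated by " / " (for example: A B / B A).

E D B C A / C E D A B / A C E B D / D B A E C / B A C D E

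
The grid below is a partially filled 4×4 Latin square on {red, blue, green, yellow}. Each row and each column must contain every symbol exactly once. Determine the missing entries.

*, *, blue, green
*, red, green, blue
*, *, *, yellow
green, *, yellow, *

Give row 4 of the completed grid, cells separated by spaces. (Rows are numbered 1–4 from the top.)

green blue yellow red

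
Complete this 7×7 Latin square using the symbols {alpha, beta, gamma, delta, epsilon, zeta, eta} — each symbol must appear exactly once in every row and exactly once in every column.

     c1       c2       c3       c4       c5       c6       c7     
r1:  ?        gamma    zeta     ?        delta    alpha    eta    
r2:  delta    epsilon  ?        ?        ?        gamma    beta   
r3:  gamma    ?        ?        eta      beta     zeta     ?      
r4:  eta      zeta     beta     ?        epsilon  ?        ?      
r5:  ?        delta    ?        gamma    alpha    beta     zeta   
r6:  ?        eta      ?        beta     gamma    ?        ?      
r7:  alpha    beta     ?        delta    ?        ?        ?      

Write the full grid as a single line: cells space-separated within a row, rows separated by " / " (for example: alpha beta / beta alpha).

beta gamma zeta epsilon delta alpha eta / delta epsilon alpha zeta eta gamma beta / gamma alpha epsilon eta beta zeta delta / eta zeta beta alpha epsilon delta gamma / epsilon delta eta gamma alpha beta zeta / zeta eta delta beta gamma epsilon alpha / alpha beta gamma delta zeta eta epsilon

(r1,c4) = epsilon
(r3,c2) = alpha
(r4,c4) = alpha
(r4,c6) = delta
(r4,c7) = gamma
(r5,c1) = epsilon
(r5,c3) = eta
(r6,c1) = zeta
(r6,c6) = epsilon
(r7,c6) = eta
(r7,c7) = epsilon
(r1,c1) = beta
(r2,c3) = alpha
(r2,c4) = zeta
(r2,c5) = eta
(r3,c7) = delta
(r6,c3) = delta
(r6,c7) = alpha
(r7,c3) = gamma
(r7,c5) = zeta
(r3,c3) = epsilon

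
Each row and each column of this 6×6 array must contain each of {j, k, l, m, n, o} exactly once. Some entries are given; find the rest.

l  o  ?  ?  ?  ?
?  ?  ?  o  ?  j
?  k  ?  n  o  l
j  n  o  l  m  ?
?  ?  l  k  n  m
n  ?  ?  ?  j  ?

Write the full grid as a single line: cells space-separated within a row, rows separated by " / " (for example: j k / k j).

l o m j k n / k m n o l j / m k j n o l / j n o l m k / o j l k n m / n l k m j o

(r1,c5) = k
(r1,c6) = n
(r2,c5) = l
(r3,c1) = m
(r3,c3) = j
(r4,c6) = k
(r5,c1) = o
(r5,c2) = j
(r6,c4) = m
(r6,c6) = o
(r1,c3) = m
(r1,c4) = j
(r2,c1) = k
(r2,c2) = m
(r2,c3) = n
(r6,c2) = l
(r6,c3) = k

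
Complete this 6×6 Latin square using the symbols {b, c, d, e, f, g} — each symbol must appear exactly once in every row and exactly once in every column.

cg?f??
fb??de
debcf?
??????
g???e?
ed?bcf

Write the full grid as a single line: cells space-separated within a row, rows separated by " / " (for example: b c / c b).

Cell (r1,c5): row 1 has {c,f,g}; column 5 has {c,d,e,f} → b.
Cell (r1,c6): row 1 has {b,c,f,g}; column 6 has {e,f} → d.
Cell (r2,c4): row 2 has {b,d,e,f}; column 4 has {b,c,f} → g.
Cell (r3,c6): row 3 has {b,c,d,e,f}; column 6 has {d,e,f} → g.
Cell (r4,c1): row 4 is empty so far; column 1 has {c,d,e,f,g} → b.
Cell (r4,c5): row 4 has {b}; column 5 has {b,c,d,e,f} → g.
Cell (r4,c6): row 4 has {b,g}; column 6 has {d,e,f,g} → c.
Cell (r5,c4): row 5 has {e,g}; column 4 has {b,c,f,g} → d.
Cell (r5,c6): row 5 has {d,e,g}; column 6 has {c,d,e,f,g} → b.
Cell (r6,c3): row 6 has {b,c,d,e,f}; column 3 has {b} → g.
Cell (r1,c3): row 1 has {b,c,d,f,g}; column 3 has {b,g} → e.
Cell (r2,c3): row 2 has {b,d,e,f,g}; column 3 has {b,e,g} → c.
Cell (r4,c2): row 4 has {b,c,g}; column 2 has {b,d,e,g} → f.
Cell (r4,c3): row 4 has {b,c,f,g}; column 3 has {b,c,e,g} → d.
Cell (r4,c4): row 4 has {b,c,d,f,g}; column 4 has {b,c,d,f,g} → e.
Cell (r5,c2): row 5 has {b,d,e,g}; column 2 has {b,d,e,f,g} → c.
Cell (r5,c3): row 5 has {b,c,d,e,g}; column 3 has {b,c,d,e,g} → f.

c g e f b d / f b c g d e / d e b c f g / b f d e g c / g c f d e b / e d g b c f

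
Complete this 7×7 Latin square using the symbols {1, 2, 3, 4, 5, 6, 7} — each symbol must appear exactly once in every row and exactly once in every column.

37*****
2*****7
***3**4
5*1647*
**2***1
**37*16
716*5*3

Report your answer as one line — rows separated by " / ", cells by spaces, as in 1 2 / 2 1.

3 7 4 2 1 6 5 / 2 6 5 1 3 4 7 / 1 2 7 3 6 5 4 / 5 3 1 6 4 7 2 / 6 4 2 5 7 3 1 / 4 5 3 7 2 1 6 / 7 1 6 4 5 2 3

(r4,c7): row 4 has {1,4,5,6,7}; column 7 has {1,3,4,6,7}, so it must be 2.
(r6,c1): row 6 has {1,3,6,7}; column 1 has {2,3,5,7}, so it must be 4.
(r6,c5): row 6 has {1,3,4,6,7}; column 5 has {4,5}, so it must be 2.
(r1,c7): row 1 has {3,7}; column 7 has {1,2,3,4,6,7}, so it must be 5.
(r4,c2): row 4 has {1,2,4,5,6,7}; column 2 has {1,7}, so it must be 3.
(r5,c1): row 5 has {1,2}; column 1 has {2,3,4,5,7}, so it must be 6.
(r6,c2): row 6 has {1,2,3,4,6,7}; column 2 has {1,3,7}, so it must be 5.
(r1,c3): row 1 has {3,5,7}; column 3 has {1,2,3,6}, so it must be 4.
(r2,c3): row 2 has {2,7}; column 3 has {1,2,3,4,6}, so it must be 5.
(r3,c1): row 3 has {3,4}; column 1 has {2,3,4,5,6,7}, so it must be 1.
(r3,c3): row 3 has {1,3,4}; column 3 has {1,2,3,4,5,6}, so it must be 7.
(r3,c5): row 3 has {1,3,4,7}; column 5 has {2,4,5}, so it must be 6.
(r5,c2): row 5 has {1,2,6}; column 2 has {1,3,5,7}, so it must be 4.
(r5,c4): row 5 has {1,2,4,6}; column 4 has {3,6,7}, so it must be 5.
(r5,c6): row 5 has {1,2,4,5,6}; column 6 has {1,7}, so it must be 3.
(r1,c5): row 1 has {3,4,5,7}; column 5 has {2,4,5,6}, so it must be 1.
(r2,c2): row 2 has {2,5,7}; column 2 has {1,3,4,5,7}, so it must be 6.
(r2,c5): row 2 has {2,5,6,7}; column 5 has {1,2,4,5,6}, so it must be 3.
(r2,c6): row 2 has {2,3,5,6,7}; column 6 has {1,3,7}, so it must be 4.
(r3,c2): row 3 has {1,3,4,6,7}; column 2 has {1,3,4,5,6,7}, so it must be 2.
(r3,c6): row 3 has {1,2,3,4,6,7}; column 6 has {1,3,4,7}, so it must be 5.
(r5,c5): row 5 has {1,2,3,4,5,6}; column 5 has {1,2,3,4,5,6}, so it must be 7.
(r7,c6): row 7 has {1,3,5,6,7}; column 6 has {1,3,4,5,7}, so it must be 2.
(r1,c4): row 1 has {1,3,4,5,7}; column 4 has {3,5,6,7}, so it must be 2.
(r1,c6): row 1 has {1,2,3,4,5,7}; column 6 has {1,2,3,4,5,7}, so it must be 6.
(r2,c4): row 2 has {2,3,4,5,6,7}; column 4 has {2,3,5,6,7}, so it must be 1.
(r7,c4): row 7 has {1,2,3,5,6,7}; column 4 has {1,2,3,5,6,7}, so it must be 4.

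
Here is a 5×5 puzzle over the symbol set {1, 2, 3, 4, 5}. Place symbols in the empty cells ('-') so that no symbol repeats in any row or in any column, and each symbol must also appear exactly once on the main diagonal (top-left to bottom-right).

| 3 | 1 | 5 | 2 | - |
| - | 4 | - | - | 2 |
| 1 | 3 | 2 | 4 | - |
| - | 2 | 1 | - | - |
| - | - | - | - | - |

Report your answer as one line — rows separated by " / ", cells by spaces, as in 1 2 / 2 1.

(r1,c5): row 1 has {1,2,3,5}; column 5 has {2}, so it must be 4.
(r2,c1): row 2 has {2,4}; column 1 has {1,3}, so it must be 5.
(r2,c3): row 2 has {2,4,5}; column 3 has {1,2,5}, so it must be 3.
(r2,c4): row 2 has {2,3,4,5}; column 4 has {2,4}, so it must be 1.
(r3,c5): row 3 has {1,2,3,4}; column 5 has {2,4}, so it must be 5.
(r4,c1): row 4 has {1,2}; column 1 has {1,3,5}, so it must be 4.
(r4,c4): row 4 has {1,2,4}; column 4 has {1,2,4}; the diagonal has {2,3,4}, so it must be 5.
(r4,c5): row 4 has {1,2,4,5}; column 5 has {2,4,5}, so it must be 3.
(r5,c1): row 5 is empty so far; column 1 has {1,3,4,5}, so it must be 2.
(r5,c2): row 5 has {2}; column 2 has {1,2,3,4}, so it must be 5.
(r5,c3): row 5 has {2,5}; column 3 has {1,2,3,5}, so it must be 4.
(r5,c4): row 5 has {2,4,5}; column 4 has {1,2,4,5}, so it must be 3.
(r5,c5): row 5 has {2,3,4,5}; column 5 has {2,3,4,5}; the diagonal has {2,3,4,5}, so it must be 1.

3 1 5 2 4 / 5 4 3 1 2 / 1 3 2 4 5 / 4 2 1 5 3 / 2 5 4 3 1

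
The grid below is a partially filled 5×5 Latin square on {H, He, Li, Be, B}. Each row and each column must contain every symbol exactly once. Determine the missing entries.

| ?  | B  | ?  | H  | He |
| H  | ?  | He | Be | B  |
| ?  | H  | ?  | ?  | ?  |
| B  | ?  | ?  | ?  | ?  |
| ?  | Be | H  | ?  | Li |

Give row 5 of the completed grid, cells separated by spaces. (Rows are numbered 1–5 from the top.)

He Be H B Li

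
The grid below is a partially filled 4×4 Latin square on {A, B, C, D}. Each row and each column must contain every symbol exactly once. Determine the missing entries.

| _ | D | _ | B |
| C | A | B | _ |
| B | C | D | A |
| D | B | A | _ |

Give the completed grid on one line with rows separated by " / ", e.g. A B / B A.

A D C B / C A B D / B C D A / D B A C

(r1,c1) = A
(r1,c3) = C
(r2,c4) = D
(r4,c4) = C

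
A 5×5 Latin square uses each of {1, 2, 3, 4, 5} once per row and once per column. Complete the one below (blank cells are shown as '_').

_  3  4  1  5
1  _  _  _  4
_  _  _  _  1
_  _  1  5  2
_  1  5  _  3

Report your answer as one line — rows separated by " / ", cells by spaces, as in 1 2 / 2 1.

Cell (r1,c1): row 1 has {1,3,4,5}; column 1 has {1} → 2.
Cell (r4,c2): row 4 has {1,2,5}; column 2 has {1,3} → 4.
Cell (r5,c1): row 5 has {1,3,5}; column 1 has {1,2} → 4.
Cell (r5,c4): row 5 has {1,3,4,5}; column 4 has {1,5} → 2.
Cell (r2,c4): row 2 has {1,4}; column 4 has {1,2,5} → 3.
Cell (r3,c4): row 3 has {1}; column 4 has {1,2,3,5} → 4.
Cell (r4,c1): row 4 has {1,2,4,5}; column 1 has {1,2,4} → 3.
Cell (r2,c3): row 2 has {1,3,4}; column 3 has {1,4,5} → 2.
Cell (r3,c1): row 3 has {1,4}; column 1 has {1,2,3,4} → 5.
Cell (r3,c2): row 3 has {1,4,5}; column 2 has {1,3,4} → 2.
Cell (r3,c3): row 3 has {1,2,4,5}; column 3 has {1,2,4,5} → 3.
Cell (r2,c2): row 2 has {1,2,3,4}; column 2 has {1,2,3,4} → 5.

2 3 4 1 5 / 1 5 2 3 4 / 5 2 3 4 1 / 3 4 1 5 2 / 4 1 5 2 3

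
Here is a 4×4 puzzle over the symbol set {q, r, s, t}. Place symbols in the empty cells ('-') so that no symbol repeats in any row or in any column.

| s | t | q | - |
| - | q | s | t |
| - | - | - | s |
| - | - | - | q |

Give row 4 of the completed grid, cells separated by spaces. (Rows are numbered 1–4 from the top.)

At row 1, column 4: row 1 has {q,s,t}; column 4 has {q,s,t}; that leaves r.
At row 2, column 1: row 2 has {q,s,t}; column 1 has {s}; that leaves r.
At row 3, column 2: row 3 has {s}; column 2 has {q,t}; that leaves r.
At row 3, column 3: row 3 has {r,s}; column 3 has {q,s}; that leaves t.
At row 4, column 1: row 4 has {q}; column 1 has {r,s}; that leaves t.
At row 4, column 2: row 4 has {q,t}; column 2 has {q,r,t}; that leaves s.
At row 4, column 3: row 4 has {q,s,t}; column 3 has {q,s,t}; that leaves r.

t s r q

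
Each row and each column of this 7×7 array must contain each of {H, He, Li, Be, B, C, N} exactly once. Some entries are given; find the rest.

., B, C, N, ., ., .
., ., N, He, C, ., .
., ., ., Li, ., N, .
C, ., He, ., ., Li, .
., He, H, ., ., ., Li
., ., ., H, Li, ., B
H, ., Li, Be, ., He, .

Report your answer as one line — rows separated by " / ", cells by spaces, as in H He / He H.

Li B C N H Be He / B Li N He C H Be / Be H B Li He N C / C Be He B N Li H / N He H C Be B Li / He N Be H Li C B / H C Li Be B He N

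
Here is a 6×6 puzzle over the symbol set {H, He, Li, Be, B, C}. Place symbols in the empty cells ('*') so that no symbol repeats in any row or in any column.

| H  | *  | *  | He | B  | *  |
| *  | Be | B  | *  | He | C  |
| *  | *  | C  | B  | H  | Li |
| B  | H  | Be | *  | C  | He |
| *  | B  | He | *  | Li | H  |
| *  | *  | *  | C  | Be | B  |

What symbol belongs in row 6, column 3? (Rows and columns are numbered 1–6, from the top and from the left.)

(r1,c3) = Li
(r1,c6) = Be
(r2,c1) = Li
(r2,c4) = H
(r3,c2) = He
(r4,c4) = Li
(r5,c4) = Be
(r6,c1) = He
(r6,c2) = Li
(r6,c3) = H

H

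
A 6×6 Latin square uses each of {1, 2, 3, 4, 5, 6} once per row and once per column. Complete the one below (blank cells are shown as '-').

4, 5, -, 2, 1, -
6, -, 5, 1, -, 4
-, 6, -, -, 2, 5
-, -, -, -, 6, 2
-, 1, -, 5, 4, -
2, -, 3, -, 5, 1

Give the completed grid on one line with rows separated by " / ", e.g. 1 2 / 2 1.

4 5 6 2 1 3 / 6 2 5 1 3 4 / 1 6 4 3 2 5 / 5 3 1 4 6 2 / 3 1 2 5 4 6 / 2 4 3 6 5 1

row 1 has {1,2,4,5}; column 3 has {3,5} — only 6 is left for (r1,c3).
row 1 has {1,2,4,5,6}; column 6 has {1,2,4,5} — only 3 is left for (r1,c6).
row 2 has {1,4,5,6}; column 5 has {1,2,4,5,6} — only 3 is left for (r2,c5).
row 5 has {1,4,5}; column 1 has {2,4,6} — only 3 is left for (r5,c1).
row 5 has {1,3,4,5}; column 3 has {3,5,6} — only 2 is left for (r5,c3).
row 5 has {1,2,3,4,5}; column 6 has {1,2,3,4,5} — only 6 is left for (r5,c6).
row 6 has {1,2,3,5}; column 2 has {1,5,6} — only 4 is left for (r6,c2).
row 6 has {1,2,3,4,5}; column 4 has {1,2,5} — only 6 is left for (r6,c4).
row 2 has {1,3,4,5,6}; column 2 has {1,4,5,6} — only 2 is left for (r2,c2).
row 3 has {2,5,6}; column 1 has {2,3,4,6} — only 1 is left for (r3,c1).
row 3 has {1,2,5,6}; column 3 has {2,3,5,6} — only 4 is left for (r3,c3).
row 3 has {1,2,4,5,6}; column 4 has {1,2,5,6} — only 3 is left for (r3,c4).
row 4 has {2,6}; column 1 has {1,2,3,4,6} — only 5 is left for (r4,c1).
row 4 has {2,5,6}; column 2 has {1,2,4,5,6} — only 3 is left for (r4,c2).
row 4 has {2,3,5,6}; column 3 has {2,3,4,5,6} — only 1 is left for (r4,c3).
row 4 has {1,2,3,5,6}; column 4 has {1,2,3,5,6} — only 4 is left for (r4,c4).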